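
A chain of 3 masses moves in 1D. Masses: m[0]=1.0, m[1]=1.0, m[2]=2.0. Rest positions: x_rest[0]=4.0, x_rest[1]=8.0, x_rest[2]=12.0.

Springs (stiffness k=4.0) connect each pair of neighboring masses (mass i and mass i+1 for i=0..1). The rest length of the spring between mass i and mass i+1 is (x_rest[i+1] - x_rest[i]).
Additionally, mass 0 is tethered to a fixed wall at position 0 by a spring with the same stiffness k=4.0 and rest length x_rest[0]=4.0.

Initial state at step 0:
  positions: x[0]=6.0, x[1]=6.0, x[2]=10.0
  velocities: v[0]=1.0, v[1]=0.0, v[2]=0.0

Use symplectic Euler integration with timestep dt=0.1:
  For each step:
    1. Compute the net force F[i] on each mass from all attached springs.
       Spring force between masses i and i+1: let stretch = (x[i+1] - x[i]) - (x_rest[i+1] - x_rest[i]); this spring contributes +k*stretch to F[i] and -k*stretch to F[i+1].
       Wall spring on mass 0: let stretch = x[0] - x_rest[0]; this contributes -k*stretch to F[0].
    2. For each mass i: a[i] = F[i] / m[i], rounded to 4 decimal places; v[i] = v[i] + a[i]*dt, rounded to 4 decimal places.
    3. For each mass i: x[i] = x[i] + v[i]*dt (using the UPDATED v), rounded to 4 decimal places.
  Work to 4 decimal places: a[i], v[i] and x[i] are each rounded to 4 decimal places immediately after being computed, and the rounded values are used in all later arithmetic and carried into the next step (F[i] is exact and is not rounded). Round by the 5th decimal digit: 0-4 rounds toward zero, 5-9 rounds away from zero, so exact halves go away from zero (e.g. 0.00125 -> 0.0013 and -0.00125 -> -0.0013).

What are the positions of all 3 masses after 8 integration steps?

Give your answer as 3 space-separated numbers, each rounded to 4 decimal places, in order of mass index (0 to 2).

Step 0: x=[6.0000 6.0000 10.0000] v=[1.0000 0.0000 0.0000]
Step 1: x=[5.8600 6.1600 10.0000] v=[-1.4000 1.6000 0.0000]
Step 2: x=[5.4976 6.4616 10.0032] v=[-3.6240 3.0160 0.0320]
Step 3: x=[4.9539 6.8663 10.0156] v=[-5.4374 4.0470 0.1237]
Step 4: x=[4.2885 7.3205 10.0450] v=[-6.6540 4.5418 0.2938]
Step 5: x=[3.5728 7.7624 10.0999] v=[-7.1566 4.4188 0.5489]
Step 6: x=[2.8818 8.1302 10.1880] v=[-6.9099 3.6780 0.8814]
Step 7: x=[2.2855 8.3704 10.3150] v=[-5.9633 2.4018 1.2698]
Step 8: x=[1.8412 8.4450 10.4831] v=[-4.4435 0.7457 1.6809]

Answer: 1.8412 8.4450 10.4831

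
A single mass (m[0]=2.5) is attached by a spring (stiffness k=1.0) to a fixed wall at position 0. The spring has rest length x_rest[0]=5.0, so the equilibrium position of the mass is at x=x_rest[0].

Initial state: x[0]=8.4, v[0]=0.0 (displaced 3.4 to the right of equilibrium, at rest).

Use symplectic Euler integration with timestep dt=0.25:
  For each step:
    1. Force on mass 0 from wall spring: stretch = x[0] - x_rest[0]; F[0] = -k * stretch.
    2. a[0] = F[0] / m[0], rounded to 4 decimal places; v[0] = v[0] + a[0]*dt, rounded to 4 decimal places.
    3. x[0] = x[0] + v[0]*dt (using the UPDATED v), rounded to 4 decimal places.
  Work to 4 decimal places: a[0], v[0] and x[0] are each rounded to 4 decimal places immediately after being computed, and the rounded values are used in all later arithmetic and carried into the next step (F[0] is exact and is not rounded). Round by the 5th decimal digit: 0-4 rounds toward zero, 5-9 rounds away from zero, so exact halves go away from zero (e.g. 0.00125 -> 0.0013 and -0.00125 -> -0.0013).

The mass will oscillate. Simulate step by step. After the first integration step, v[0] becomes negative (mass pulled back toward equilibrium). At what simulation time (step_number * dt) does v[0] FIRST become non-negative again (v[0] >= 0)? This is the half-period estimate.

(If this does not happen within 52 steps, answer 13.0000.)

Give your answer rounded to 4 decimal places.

Step 0: x=[8.4000] v=[0.0000]
Step 1: x=[8.3150] v=[-0.3400]
Step 2: x=[8.1471] v=[-0.6715]
Step 3: x=[7.9006] v=[-0.9862]
Step 4: x=[7.5815] v=[-1.2763]
Step 5: x=[7.1979] v=[-1.5345]
Step 6: x=[6.7593] v=[-1.7543]
Step 7: x=[6.2768] v=[-1.9302]
Step 8: x=[5.7623] v=[-2.0579]
Step 9: x=[5.2288] v=[-2.1341]
Step 10: x=[4.6896] v=[-2.1570]
Step 11: x=[4.1581] v=[-2.1260]
Step 12: x=[3.6477] v=[-2.0418]
Step 13: x=[3.1711] v=[-1.9066]
Step 14: x=[2.7402] v=[-1.7237]
Step 15: x=[2.3658] v=[-1.4977]
Step 16: x=[2.0572] v=[-1.2343]
Step 17: x=[1.8222] v=[-0.9400]
Step 18: x=[1.6667] v=[-0.6222]
Step 19: x=[1.5945] v=[-0.2889]
Step 20: x=[1.6074] v=[0.0517]
First v>=0 after going negative at step 20, time=5.0000

Answer: 5.0000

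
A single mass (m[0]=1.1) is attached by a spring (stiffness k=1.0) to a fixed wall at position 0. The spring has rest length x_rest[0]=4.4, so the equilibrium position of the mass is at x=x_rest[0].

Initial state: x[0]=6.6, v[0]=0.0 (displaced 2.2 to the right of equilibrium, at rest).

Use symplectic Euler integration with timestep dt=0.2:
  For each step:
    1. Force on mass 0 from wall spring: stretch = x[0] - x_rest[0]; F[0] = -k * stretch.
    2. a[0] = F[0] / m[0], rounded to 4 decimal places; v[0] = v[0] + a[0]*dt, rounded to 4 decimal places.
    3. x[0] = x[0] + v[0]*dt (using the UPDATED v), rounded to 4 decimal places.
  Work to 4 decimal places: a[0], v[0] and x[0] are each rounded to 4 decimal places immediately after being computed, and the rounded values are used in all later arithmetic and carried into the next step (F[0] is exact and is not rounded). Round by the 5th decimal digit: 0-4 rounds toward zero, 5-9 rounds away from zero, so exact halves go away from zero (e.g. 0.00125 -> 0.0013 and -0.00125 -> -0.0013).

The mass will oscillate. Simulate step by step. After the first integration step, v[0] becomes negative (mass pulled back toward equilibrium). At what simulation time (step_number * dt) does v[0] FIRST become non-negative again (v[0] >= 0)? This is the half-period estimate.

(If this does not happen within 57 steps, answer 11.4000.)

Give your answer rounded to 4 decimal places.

Step 0: x=[6.6000] v=[0.0000]
Step 1: x=[6.5200] v=[-0.4000]
Step 2: x=[6.3629] v=[-0.7855]
Step 3: x=[6.1344] v=[-1.1424]
Step 4: x=[5.8429] v=[-1.4577]
Step 5: x=[5.4989] v=[-1.7200]
Step 6: x=[5.1149] v=[-1.9198]
Step 7: x=[4.7049] v=[-2.0498]
Step 8: x=[4.2839] v=[-2.1052]
Step 9: x=[3.8671] v=[-2.0841]
Step 10: x=[3.4697] v=[-1.9872]
Step 11: x=[3.1061] v=[-1.8181]
Step 12: x=[2.7895] v=[-1.5828]
Step 13: x=[2.5315] v=[-1.2900]
Step 14: x=[2.3414] v=[-0.9503]
Step 15: x=[2.2262] v=[-0.5760]
Step 16: x=[2.1900] v=[-0.1808]
Step 17: x=[2.2342] v=[0.2210]
First v>=0 after going negative at step 17, time=3.4000

Answer: 3.4000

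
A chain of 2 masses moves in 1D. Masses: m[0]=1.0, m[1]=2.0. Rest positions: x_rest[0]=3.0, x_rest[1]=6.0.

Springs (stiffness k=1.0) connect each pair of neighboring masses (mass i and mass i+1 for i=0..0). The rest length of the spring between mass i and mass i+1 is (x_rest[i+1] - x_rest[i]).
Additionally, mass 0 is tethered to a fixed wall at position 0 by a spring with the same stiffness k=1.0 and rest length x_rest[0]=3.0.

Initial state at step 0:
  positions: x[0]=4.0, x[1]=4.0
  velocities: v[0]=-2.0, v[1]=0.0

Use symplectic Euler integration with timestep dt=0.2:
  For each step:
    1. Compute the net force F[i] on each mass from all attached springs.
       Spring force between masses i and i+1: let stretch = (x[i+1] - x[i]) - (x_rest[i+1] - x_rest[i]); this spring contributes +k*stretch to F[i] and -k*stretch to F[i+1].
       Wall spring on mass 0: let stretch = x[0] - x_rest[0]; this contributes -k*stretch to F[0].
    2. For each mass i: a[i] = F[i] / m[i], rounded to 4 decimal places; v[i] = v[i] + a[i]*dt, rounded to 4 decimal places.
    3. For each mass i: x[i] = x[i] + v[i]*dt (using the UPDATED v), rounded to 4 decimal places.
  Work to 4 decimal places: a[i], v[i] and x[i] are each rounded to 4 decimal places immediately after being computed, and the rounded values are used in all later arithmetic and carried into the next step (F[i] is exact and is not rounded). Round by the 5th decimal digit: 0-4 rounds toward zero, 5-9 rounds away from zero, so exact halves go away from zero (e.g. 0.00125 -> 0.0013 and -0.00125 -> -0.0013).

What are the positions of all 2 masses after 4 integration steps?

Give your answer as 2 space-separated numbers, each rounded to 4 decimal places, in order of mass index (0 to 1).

Answer: 1.3213 4.4615

Derivation:
Step 0: x=[4.0000 4.0000] v=[-2.0000 0.0000]
Step 1: x=[3.4400 4.0600] v=[-2.8000 0.3000]
Step 2: x=[2.7672 4.1676] v=[-3.3640 0.5380]
Step 3: x=[2.0397 4.3072] v=[-3.6374 0.6980]
Step 4: x=[1.3213 4.4615] v=[-3.5918 0.7713]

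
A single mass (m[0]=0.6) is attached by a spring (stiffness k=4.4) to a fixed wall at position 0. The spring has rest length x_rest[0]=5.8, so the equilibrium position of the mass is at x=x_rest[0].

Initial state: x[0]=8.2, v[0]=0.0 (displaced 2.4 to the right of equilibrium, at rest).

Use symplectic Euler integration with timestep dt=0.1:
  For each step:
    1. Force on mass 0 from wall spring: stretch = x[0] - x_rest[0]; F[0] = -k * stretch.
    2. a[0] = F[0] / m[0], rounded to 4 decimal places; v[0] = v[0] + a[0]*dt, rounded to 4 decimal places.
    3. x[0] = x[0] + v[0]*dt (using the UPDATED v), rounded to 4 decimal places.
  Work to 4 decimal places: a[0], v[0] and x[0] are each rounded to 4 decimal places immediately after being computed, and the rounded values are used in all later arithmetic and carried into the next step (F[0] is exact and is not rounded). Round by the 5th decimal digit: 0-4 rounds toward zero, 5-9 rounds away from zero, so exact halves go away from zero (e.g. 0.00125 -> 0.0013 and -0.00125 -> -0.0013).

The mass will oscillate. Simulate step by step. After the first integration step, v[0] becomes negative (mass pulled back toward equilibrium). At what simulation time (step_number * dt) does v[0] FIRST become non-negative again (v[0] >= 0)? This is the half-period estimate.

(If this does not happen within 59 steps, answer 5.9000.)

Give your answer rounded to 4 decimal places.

Answer: 1.2000

Derivation:
Step 0: x=[8.2000] v=[0.0000]
Step 1: x=[8.0240] v=[-1.7600]
Step 2: x=[7.6849] v=[-3.3909]
Step 3: x=[7.2076] v=[-4.7732]
Step 4: x=[6.6271] v=[-5.8054]
Step 5: x=[5.9859] v=[-6.4119]
Step 6: x=[5.3311] v=[-6.5482]
Step 7: x=[4.7107] v=[-6.2043]
Step 8: x=[4.1702] v=[-5.4055]
Step 9: x=[3.7492] v=[-4.2103]
Step 10: x=[3.4786] v=[-2.7064]
Step 11: x=[3.3782] v=[-1.0040]
Step 12: x=[3.4554] v=[0.7720]
First v>=0 after going negative at step 12, time=1.2000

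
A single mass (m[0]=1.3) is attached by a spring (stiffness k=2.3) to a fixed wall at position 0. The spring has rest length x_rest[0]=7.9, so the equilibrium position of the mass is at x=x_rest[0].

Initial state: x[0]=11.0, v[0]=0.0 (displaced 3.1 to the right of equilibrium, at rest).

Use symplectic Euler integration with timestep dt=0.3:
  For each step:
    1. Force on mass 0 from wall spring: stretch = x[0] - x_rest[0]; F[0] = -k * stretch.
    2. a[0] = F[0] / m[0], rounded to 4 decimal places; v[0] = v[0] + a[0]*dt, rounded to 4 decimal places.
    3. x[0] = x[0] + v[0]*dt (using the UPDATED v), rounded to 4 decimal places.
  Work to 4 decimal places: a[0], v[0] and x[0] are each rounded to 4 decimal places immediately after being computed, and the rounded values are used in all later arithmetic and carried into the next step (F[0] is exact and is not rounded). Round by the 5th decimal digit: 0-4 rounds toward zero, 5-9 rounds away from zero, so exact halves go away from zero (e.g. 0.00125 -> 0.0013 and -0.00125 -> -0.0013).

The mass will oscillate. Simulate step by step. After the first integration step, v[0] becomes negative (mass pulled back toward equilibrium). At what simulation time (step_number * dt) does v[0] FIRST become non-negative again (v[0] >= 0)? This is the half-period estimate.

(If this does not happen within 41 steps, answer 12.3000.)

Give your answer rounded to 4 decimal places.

Step 0: x=[11.0000] v=[0.0000]
Step 1: x=[10.5064] v=[-1.6454]
Step 2: x=[9.5978] v=[-3.0288]
Step 3: x=[8.4188] v=[-3.9299]
Step 4: x=[7.1572] v=[-4.2053]
Step 5: x=[6.0139] v=[-3.8110]
Step 6: x=[5.1709] v=[-2.8099]
Step 7: x=[4.7625] v=[-1.3614]
Step 8: x=[4.8537] v=[0.3039]
First v>=0 after going negative at step 8, time=2.4000

Answer: 2.4000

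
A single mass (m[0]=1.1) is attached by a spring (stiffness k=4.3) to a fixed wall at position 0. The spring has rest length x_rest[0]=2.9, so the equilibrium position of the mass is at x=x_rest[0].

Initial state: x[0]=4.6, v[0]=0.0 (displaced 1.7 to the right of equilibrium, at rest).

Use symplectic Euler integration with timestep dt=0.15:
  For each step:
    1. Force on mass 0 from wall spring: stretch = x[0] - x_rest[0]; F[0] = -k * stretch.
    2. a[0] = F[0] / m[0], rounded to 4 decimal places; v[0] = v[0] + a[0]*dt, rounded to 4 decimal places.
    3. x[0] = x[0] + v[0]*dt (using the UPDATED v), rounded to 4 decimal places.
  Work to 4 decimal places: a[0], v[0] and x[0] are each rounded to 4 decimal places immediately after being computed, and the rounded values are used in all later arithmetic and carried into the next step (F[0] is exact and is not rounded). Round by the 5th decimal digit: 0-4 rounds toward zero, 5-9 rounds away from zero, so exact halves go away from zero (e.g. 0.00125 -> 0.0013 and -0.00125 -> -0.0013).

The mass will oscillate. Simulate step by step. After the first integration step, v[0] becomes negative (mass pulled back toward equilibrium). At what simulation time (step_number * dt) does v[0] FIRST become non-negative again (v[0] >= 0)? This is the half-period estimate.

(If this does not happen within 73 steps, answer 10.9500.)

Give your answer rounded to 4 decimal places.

Answer: 1.6500

Derivation:
Step 0: x=[4.6000] v=[0.0000]
Step 1: x=[4.4505] v=[-0.9968]
Step 2: x=[4.1646] v=[-1.9060]
Step 3: x=[3.7675] v=[-2.6475]
Step 4: x=[3.2941] v=[-3.1562]
Step 5: x=[2.7860] v=[-3.3873]
Step 6: x=[2.2879] v=[-3.3205]
Step 7: x=[1.8437] v=[-2.9616]
Step 8: x=[1.4924] v=[-2.3422]
Step 9: x=[1.2649] v=[-1.5168]
Step 10: x=[1.1812] v=[-0.5580]
Step 11: x=[1.2487] v=[0.4498]
First v>=0 after going negative at step 11, time=1.6500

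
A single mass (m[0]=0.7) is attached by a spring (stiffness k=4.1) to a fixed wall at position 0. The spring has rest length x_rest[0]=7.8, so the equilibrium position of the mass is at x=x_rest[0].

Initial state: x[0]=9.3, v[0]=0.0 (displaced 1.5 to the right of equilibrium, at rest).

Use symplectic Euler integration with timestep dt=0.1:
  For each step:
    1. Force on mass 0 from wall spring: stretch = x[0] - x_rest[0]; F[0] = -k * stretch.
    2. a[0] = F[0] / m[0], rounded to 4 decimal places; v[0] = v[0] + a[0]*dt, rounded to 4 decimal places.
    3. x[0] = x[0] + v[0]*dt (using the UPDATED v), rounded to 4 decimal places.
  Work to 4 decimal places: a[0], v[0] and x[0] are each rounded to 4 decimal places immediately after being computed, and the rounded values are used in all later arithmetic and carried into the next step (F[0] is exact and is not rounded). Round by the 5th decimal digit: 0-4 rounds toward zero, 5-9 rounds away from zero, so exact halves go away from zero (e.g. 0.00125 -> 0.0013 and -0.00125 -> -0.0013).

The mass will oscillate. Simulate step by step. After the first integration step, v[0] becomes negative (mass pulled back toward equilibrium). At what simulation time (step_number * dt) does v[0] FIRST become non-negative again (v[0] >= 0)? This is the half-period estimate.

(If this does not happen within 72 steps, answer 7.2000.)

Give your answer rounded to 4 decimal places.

Step 0: x=[9.3000] v=[0.0000]
Step 1: x=[9.2121] v=[-0.8786]
Step 2: x=[9.0415] v=[-1.7057]
Step 3: x=[8.7982] v=[-2.4329]
Step 4: x=[8.4964] v=[-3.0176]
Step 5: x=[8.1539] v=[-3.4255]
Step 6: x=[7.7906] v=[-3.6328]
Step 7: x=[7.4279] v=[-3.6273]
Step 8: x=[7.0870] v=[-3.4094]
Step 9: x=[6.7878] v=[-2.9918]
Step 10: x=[6.5479] v=[-2.3989]
Step 11: x=[6.3814] v=[-1.6655]
Step 12: x=[6.2979] v=[-0.8346]
Step 13: x=[6.3024] v=[0.0452]
First v>=0 after going negative at step 13, time=1.3000

Answer: 1.3000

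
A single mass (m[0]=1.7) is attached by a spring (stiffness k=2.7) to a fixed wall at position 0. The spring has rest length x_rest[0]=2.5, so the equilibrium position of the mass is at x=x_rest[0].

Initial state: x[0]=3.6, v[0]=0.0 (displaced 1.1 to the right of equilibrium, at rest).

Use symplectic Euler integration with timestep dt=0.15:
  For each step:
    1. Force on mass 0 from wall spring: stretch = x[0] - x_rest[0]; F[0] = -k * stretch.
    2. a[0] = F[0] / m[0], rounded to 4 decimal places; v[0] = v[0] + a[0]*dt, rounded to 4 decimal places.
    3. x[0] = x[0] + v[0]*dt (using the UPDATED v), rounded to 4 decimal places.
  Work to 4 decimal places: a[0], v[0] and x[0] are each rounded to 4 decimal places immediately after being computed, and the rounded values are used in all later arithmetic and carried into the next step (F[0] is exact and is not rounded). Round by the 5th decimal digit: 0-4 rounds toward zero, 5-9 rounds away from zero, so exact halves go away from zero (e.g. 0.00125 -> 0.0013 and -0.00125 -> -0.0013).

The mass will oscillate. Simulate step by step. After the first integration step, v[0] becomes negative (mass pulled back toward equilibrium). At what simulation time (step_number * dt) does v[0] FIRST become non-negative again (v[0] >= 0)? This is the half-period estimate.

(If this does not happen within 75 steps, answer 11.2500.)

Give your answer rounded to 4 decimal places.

Answer: 2.5500

Derivation:
Step 0: x=[3.6000] v=[0.0000]
Step 1: x=[3.5607] v=[-0.2621]
Step 2: x=[3.4835] v=[-0.5148]
Step 3: x=[3.3711] v=[-0.7491]
Step 4: x=[3.2276] v=[-0.9566]
Step 5: x=[3.0581] v=[-1.1299]
Step 6: x=[2.8687] v=[-1.2629]
Step 7: x=[2.6661] v=[-1.3507]
Step 8: x=[2.4576] v=[-1.3903]
Step 9: x=[2.2506] v=[-1.3802]
Step 10: x=[2.0525] v=[-1.3208]
Step 11: x=[1.8704] v=[-1.2142]
Step 12: x=[1.7108] v=[-1.0642]
Step 13: x=[1.5794] v=[-0.8762]
Step 14: x=[1.4809] v=[-0.6569]
Step 15: x=[1.4188] v=[-0.4141]
Step 16: x=[1.3953] v=[-0.1565]
Step 17: x=[1.4113] v=[0.1067]
First v>=0 after going negative at step 17, time=2.5500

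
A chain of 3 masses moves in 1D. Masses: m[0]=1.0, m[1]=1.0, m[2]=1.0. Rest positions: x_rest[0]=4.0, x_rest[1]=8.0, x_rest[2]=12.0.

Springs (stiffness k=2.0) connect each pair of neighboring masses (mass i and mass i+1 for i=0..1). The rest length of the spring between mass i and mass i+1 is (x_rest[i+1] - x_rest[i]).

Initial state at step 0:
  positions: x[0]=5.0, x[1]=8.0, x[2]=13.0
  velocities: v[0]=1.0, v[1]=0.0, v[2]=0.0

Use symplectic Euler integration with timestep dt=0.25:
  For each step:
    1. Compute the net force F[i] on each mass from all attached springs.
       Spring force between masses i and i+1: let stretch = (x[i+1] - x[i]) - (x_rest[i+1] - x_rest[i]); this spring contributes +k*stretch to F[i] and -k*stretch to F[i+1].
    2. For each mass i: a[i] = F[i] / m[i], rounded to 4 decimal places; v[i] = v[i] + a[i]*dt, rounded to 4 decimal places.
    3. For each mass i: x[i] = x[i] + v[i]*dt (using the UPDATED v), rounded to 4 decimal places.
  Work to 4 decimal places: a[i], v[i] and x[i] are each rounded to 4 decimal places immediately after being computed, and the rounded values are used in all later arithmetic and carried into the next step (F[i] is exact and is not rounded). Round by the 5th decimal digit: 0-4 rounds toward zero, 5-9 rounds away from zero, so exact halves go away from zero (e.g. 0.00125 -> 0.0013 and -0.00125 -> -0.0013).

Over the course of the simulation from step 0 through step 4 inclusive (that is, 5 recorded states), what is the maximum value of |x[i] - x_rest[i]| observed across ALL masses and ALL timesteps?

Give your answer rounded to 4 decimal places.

Answer: 1.5733

Derivation:
Step 0: x=[5.0000 8.0000 13.0000] v=[1.0000 0.0000 0.0000]
Step 1: x=[5.1250 8.2500 12.8750] v=[0.5000 1.0000 -0.5000]
Step 2: x=[5.1406 8.6875 12.6719] v=[0.0625 1.7500 -0.8125]
Step 3: x=[5.0996 9.1797 12.4707] v=[-0.1641 1.9688 -0.8047]
Step 4: x=[5.0686 9.5733 12.3582] v=[-0.1241 1.5743 -0.4502]
Max displacement = 1.5733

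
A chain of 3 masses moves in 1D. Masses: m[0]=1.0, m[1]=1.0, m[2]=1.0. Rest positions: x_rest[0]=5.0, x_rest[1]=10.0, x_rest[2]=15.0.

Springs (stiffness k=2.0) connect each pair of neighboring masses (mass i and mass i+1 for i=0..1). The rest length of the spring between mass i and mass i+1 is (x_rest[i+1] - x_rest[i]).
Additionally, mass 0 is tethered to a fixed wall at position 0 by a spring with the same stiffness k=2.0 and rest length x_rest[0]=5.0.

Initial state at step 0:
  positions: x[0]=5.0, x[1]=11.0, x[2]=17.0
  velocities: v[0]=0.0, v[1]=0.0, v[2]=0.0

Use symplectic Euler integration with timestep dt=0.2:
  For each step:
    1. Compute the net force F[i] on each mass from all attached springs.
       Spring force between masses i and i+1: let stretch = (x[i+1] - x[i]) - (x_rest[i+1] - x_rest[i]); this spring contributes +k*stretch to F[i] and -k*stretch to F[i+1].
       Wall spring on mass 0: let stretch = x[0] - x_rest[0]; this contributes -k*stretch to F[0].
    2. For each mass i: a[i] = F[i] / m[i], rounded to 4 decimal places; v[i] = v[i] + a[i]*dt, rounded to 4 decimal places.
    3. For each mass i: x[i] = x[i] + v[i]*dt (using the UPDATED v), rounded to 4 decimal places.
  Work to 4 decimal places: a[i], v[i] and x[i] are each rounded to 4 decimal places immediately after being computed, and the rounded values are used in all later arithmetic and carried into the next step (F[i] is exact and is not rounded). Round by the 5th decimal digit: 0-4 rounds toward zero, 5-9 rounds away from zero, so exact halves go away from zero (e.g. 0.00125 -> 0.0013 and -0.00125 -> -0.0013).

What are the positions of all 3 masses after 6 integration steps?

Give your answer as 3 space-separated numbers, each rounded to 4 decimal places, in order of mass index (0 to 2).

Answer: 5.9402 10.9655 15.7252

Derivation:
Step 0: x=[5.0000 11.0000 17.0000] v=[0.0000 0.0000 0.0000]
Step 1: x=[5.0800 11.0000 16.9200] v=[0.4000 0.0000 -0.4000]
Step 2: x=[5.2272 11.0000 16.7664] v=[0.7360 0.0000 -0.7680]
Step 3: x=[5.4180 10.9995 16.5515] v=[0.9542 -0.0026 -1.0746]
Step 4: x=[5.6219 10.9966 16.2924] v=[1.0196 -0.0144 -1.2954]
Step 5: x=[5.8060 10.9874 16.0097] v=[0.9207 -0.0460 -1.4137]
Step 6: x=[5.9402 10.9655 15.7252] v=[0.6709 -0.1096 -1.4226]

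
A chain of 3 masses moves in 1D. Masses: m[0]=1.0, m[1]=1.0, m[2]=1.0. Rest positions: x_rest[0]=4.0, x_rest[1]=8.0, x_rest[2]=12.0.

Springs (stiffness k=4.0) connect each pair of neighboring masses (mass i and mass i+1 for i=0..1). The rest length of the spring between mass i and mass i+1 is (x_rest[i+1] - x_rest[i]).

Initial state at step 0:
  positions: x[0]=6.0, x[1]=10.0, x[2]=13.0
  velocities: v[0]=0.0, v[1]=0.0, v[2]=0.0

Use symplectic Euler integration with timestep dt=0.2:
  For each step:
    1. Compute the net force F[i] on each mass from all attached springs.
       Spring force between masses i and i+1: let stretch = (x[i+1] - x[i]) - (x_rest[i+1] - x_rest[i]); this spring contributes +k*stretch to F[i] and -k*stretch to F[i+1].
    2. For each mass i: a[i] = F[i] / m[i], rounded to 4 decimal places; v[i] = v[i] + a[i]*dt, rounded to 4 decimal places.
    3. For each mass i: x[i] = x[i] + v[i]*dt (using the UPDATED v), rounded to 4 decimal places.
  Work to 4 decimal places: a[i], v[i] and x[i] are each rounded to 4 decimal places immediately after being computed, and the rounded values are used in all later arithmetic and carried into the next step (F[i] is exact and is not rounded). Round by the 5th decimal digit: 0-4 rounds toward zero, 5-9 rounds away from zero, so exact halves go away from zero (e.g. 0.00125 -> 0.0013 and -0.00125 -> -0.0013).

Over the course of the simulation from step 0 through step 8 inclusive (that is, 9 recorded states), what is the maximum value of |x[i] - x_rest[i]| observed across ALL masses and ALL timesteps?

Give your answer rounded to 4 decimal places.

Step 0: x=[6.0000 10.0000 13.0000] v=[0.0000 0.0000 0.0000]
Step 1: x=[6.0000 9.8400 13.1600] v=[0.0000 -0.8000 0.8000]
Step 2: x=[5.9744 9.5968 13.4288] v=[-0.1280 -1.2160 1.3440]
Step 3: x=[5.8884 9.3871 13.7245] v=[-0.4301 -1.0483 1.4784]
Step 4: x=[5.7222 9.3116 13.9662] v=[-0.8311 -0.3773 1.2085]
Step 5: x=[5.4903 9.4066 14.1032] v=[-1.1596 0.4749 0.6848]
Step 6: x=[5.2450 9.6264 14.1287] v=[-1.2266 1.0991 0.1275]
Step 7: x=[5.0607 9.8656 14.0738] v=[-0.9215 1.1958 -0.2743]
Step 8: x=[5.0052 10.0093 13.9856] v=[-0.2776 0.7184 -0.4409]
Max displacement = 2.1287

Answer: 2.1287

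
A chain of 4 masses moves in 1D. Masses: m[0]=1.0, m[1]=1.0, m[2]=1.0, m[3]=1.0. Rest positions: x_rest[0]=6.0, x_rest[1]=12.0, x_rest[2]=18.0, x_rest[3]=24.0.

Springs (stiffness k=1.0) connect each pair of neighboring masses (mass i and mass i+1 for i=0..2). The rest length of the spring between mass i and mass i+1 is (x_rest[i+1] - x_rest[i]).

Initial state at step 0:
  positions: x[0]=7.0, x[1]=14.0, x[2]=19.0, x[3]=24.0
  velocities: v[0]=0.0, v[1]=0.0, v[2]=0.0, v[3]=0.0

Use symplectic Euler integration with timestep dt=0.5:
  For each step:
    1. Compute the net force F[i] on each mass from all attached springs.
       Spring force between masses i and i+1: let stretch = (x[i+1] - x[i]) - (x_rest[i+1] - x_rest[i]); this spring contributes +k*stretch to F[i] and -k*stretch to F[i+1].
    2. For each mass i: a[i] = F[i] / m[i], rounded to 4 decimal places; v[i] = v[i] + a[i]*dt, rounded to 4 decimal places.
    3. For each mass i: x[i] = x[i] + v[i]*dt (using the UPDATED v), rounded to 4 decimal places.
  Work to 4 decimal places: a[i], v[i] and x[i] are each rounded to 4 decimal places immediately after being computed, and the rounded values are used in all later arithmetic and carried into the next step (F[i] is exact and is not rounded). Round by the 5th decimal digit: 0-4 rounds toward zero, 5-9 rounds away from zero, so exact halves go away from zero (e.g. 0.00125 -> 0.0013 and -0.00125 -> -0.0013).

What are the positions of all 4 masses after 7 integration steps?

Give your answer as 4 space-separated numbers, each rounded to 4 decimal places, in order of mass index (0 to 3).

Answer: 5.9864 13.2720 19.4235 25.3185

Derivation:
Step 0: x=[7.0000 14.0000 19.0000 24.0000] v=[0.0000 0.0000 0.0000 0.0000]
Step 1: x=[7.2500 13.5000 19.0000 24.2500] v=[0.5000 -1.0000 0.0000 0.5000]
Step 2: x=[7.5625 12.8125 18.9375 24.6875] v=[0.6250 -1.3750 -0.1250 0.8750]
Step 3: x=[7.6875 12.3438 18.7813 25.1875] v=[0.2500 -0.9375 -0.3125 1.0000]
Step 4: x=[7.4766 12.3204 18.6172 25.5860] v=[-0.4219 -0.0469 -0.3282 0.7969]
Step 5: x=[6.9766 12.6602 18.6211 25.7423] v=[-1.0000 0.6796 0.0078 0.3125]
Step 6: x=[6.3975 13.0694 18.9151 25.6183] v=[-1.1582 0.8183 0.5880 -0.2481]
Step 7: x=[5.9864 13.2720 19.4235 25.3185] v=[-0.8223 0.4052 1.0168 -0.5997]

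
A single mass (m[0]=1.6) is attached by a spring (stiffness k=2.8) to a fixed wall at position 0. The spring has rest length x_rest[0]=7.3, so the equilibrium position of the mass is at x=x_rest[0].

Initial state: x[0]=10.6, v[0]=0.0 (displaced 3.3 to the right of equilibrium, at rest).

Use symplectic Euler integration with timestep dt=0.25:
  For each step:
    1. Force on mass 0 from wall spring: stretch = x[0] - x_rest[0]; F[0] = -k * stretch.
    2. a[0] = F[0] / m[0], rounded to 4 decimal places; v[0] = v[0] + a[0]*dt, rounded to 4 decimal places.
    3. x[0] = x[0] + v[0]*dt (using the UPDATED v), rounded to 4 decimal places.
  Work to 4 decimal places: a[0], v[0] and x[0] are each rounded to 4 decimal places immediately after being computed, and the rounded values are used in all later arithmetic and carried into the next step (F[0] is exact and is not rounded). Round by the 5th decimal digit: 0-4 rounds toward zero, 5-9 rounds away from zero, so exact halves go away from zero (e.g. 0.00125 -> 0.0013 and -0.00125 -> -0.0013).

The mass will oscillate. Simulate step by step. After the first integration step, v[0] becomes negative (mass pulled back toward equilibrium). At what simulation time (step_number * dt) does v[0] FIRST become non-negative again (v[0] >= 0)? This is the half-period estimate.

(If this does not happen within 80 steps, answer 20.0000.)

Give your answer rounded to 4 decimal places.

Answer: 2.5000

Derivation:
Step 0: x=[10.6000] v=[0.0000]
Step 1: x=[10.2391] v=[-1.4438]
Step 2: x=[9.5567] v=[-2.7297]
Step 3: x=[8.6275] v=[-3.7170]
Step 4: x=[7.5531] v=[-4.2978]
Step 5: x=[6.4510] v=[-4.4085]
Step 6: x=[5.4417] v=[-4.0371]
Step 7: x=[4.6357] v=[-3.2241]
Step 8: x=[4.1211] v=[-2.0585]
Step 9: x=[3.9542] v=[-0.6677]
Step 10: x=[4.1532] v=[0.7961]
First v>=0 after going negative at step 10, time=2.5000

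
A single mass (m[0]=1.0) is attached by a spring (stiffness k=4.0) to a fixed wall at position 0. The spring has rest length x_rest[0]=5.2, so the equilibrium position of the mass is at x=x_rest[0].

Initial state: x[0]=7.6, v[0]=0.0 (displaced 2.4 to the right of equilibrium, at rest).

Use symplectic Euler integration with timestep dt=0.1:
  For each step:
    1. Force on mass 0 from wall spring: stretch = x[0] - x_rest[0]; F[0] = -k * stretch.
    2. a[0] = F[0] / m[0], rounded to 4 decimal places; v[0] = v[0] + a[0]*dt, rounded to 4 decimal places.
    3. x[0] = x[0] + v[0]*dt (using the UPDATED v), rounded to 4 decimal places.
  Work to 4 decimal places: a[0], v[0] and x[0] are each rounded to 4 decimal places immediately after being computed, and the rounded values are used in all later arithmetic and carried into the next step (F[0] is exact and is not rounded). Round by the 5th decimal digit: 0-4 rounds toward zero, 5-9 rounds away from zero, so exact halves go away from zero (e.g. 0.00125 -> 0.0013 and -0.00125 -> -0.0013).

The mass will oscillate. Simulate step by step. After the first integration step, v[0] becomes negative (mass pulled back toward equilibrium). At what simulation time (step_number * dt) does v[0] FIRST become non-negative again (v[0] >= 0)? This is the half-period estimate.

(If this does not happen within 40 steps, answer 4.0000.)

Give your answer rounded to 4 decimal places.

Answer: 1.6000

Derivation:
Step 0: x=[7.6000] v=[0.0000]
Step 1: x=[7.5040] v=[-0.9600]
Step 2: x=[7.3158] v=[-1.8816]
Step 3: x=[7.0430] v=[-2.7279]
Step 4: x=[6.6965] v=[-3.4651]
Step 5: x=[6.2901] v=[-4.0637]
Step 6: x=[5.8401] v=[-4.4997]
Step 7: x=[5.3645] v=[-4.7557]
Step 8: x=[4.8824] v=[-4.8215]
Step 9: x=[4.4130] v=[-4.6945]
Step 10: x=[3.9750] v=[-4.3797]
Step 11: x=[3.5860] v=[-3.8897]
Step 12: x=[3.2616] v=[-3.2441]
Step 13: x=[3.0147] v=[-2.4687]
Step 14: x=[2.8552] v=[-1.5946]
Step 15: x=[2.7895] v=[-0.6567]
Step 16: x=[2.8203] v=[0.3075]
First v>=0 after going negative at step 16, time=1.6000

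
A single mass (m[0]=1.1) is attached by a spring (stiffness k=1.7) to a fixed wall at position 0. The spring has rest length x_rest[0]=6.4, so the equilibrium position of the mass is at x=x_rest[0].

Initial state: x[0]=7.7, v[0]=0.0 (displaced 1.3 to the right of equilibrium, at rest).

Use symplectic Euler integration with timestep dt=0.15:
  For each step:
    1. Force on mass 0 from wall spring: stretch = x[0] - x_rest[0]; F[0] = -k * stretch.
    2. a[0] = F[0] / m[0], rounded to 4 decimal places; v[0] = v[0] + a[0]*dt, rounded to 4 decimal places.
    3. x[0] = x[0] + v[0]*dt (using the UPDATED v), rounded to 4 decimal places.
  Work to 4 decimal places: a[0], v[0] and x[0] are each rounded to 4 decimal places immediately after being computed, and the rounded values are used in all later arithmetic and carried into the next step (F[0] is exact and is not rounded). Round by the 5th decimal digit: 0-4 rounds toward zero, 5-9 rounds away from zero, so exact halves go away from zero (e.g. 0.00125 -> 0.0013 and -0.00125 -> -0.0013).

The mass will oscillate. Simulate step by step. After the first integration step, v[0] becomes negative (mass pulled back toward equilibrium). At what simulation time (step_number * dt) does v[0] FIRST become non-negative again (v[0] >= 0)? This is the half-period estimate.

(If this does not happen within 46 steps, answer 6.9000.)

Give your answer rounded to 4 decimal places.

Answer: 2.5500

Derivation:
Step 0: x=[7.7000] v=[0.0000]
Step 1: x=[7.6548] v=[-0.3014]
Step 2: x=[7.5660] v=[-0.5923]
Step 3: x=[7.4366] v=[-0.8626]
Step 4: x=[7.2712] v=[-1.1029]
Step 5: x=[7.0755] v=[-1.3049]
Step 6: x=[6.8563] v=[-1.4615]
Step 7: x=[6.6212] v=[-1.5673]
Step 8: x=[6.3784] v=[-1.6186]
Step 9: x=[6.1364] v=[-1.6136]
Step 10: x=[5.9035] v=[-1.5525]
Step 11: x=[5.6879] v=[-1.4374]
Step 12: x=[5.4971] v=[-1.2723]
Step 13: x=[5.3377] v=[-1.0630]
Step 14: x=[5.2152] v=[-0.8167]
Step 15: x=[5.1339] v=[-0.5420]
Step 16: x=[5.0966] v=[-0.2485]
Step 17: x=[5.1046] v=[0.0536]
First v>=0 after going negative at step 17, time=2.5500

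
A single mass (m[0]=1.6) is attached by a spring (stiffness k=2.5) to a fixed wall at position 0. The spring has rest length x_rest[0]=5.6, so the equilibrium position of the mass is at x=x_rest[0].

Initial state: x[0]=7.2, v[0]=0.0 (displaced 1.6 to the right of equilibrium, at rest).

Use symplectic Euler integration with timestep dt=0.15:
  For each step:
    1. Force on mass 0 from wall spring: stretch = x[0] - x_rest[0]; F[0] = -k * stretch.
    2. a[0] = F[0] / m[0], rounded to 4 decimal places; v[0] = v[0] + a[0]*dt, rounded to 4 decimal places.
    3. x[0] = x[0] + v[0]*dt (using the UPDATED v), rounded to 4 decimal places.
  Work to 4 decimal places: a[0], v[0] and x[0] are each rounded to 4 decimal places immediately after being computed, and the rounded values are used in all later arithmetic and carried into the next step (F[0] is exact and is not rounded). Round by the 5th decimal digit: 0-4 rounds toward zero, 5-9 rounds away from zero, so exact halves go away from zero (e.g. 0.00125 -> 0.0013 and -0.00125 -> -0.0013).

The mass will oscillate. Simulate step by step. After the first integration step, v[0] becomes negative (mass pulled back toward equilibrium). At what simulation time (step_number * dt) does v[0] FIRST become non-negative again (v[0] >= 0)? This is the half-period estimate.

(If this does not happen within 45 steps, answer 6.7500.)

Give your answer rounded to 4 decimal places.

Step 0: x=[7.2000] v=[0.0000]
Step 1: x=[7.1438] v=[-0.3750]
Step 2: x=[7.0333] v=[-0.7368]
Step 3: x=[6.8724] v=[-1.0727]
Step 4: x=[6.6668] v=[-1.3709]
Step 5: x=[6.4237] v=[-1.6209]
Step 6: x=[6.1516] v=[-1.8140]
Step 7: x=[5.8601] v=[-1.9433]
Step 8: x=[5.5595] v=[-2.0043]
Step 9: x=[5.2603] v=[-1.9948]
Step 10: x=[4.9730] v=[-1.9152]
Step 11: x=[4.7078] v=[-1.7682]
Step 12: x=[4.4739] v=[-1.5591]
Step 13: x=[4.2796] v=[-1.2952]
Step 14: x=[4.1317] v=[-0.9857]
Step 15: x=[4.0355] v=[-0.6416]
Step 16: x=[3.9943] v=[-0.2749]
Step 17: x=[4.0095] v=[0.1014]
First v>=0 after going negative at step 17, time=2.5500

Answer: 2.5500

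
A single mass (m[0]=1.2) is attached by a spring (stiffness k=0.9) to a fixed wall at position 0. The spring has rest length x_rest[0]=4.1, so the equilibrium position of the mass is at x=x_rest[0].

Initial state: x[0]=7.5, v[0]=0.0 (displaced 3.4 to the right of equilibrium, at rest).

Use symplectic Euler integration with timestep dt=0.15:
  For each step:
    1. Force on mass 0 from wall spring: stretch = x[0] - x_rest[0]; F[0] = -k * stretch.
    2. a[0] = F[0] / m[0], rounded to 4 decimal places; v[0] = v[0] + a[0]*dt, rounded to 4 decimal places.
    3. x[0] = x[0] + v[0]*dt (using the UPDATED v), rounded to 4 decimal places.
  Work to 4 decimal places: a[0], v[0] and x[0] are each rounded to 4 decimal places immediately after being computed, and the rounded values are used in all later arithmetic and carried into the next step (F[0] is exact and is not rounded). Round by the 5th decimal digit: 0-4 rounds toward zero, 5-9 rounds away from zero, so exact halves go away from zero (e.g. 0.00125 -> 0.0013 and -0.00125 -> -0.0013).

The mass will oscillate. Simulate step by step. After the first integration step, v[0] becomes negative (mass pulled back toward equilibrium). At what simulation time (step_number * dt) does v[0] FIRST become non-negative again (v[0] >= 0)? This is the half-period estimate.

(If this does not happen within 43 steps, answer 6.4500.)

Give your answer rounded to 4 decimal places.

Step 0: x=[7.5000] v=[0.0000]
Step 1: x=[7.4426] v=[-0.3825]
Step 2: x=[7.3288] v=[-0.7586]
Step 3: x=[7.1605] v=[-1.1218]
Step 4: x=[6.9406] v=[-1.4661]
Step 5: x=[6.6727] v=[-1.7857]
Step 6: x=[6.3614] v=[-2.0751]
Step 7: x=[6.0120] v=[-2.3295]
Step 8: x=[5.6303] v=[-2.5446]
Step 9: x=[5.2228] v=[-2.7168]
Step 10: x=[4.7963] v=[-2.8431]
Step 11: x=[4.3581] v=[-2.9214]
Step 12: x=[3.9155] v=[-2.9504]
Step 13: x=[3.4761] v=[-2.9296]
Step 14: x=[3.0472] v=[-2.8594]
Step 15: x=[2.6361] v=[-2.7410]
Step 16: x=[2.2497] v=[-2.5763]
Step 17: x=[1.8945] v=[-2.3681]
Step 18: x=[1.5765] v=[-2.1200]
Step 19: x=[1.3011] v=[-1.8361]
Step 20: x=[1.0729] v=[-1.5212]
Step 21: x=[0.8958] v=[-1.1807]
Step 22: x=[0.7728] v=[-0.8202]
Step 23: x=[0.7059] v=[-0.4459]
Step 24: x=[0.6963] v=[-0.0641]
Step 25: x=[0.7441] v=[0.3188]
First v>=0 after going negative at step 25, time=3.7500

Answer: 3.7500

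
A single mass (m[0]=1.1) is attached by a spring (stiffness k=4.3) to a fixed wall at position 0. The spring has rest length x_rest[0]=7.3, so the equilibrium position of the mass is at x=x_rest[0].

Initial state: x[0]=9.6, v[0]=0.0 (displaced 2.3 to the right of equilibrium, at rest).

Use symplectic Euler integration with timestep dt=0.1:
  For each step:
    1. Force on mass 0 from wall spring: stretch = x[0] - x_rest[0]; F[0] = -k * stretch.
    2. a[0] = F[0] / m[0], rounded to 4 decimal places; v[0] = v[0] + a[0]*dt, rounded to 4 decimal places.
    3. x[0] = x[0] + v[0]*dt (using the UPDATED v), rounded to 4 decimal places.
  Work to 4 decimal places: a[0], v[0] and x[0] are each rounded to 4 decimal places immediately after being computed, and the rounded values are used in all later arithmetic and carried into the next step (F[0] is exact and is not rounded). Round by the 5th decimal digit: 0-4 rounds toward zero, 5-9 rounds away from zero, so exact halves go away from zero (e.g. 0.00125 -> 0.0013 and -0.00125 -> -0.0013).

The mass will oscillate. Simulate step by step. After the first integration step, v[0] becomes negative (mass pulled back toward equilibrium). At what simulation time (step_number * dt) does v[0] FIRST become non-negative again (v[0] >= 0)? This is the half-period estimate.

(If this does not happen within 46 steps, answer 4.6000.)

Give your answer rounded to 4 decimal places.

Answer: 1.6000

Derivation:
Step 0: x=[9.6000] v=[0.0000]
Step 1: x=[9.5101] v=[-0.8991]
Step 2: x=[9.3338] v=[-1.7631]
Step 3: x=[9.0780] v=[-2.5581]
Step 4: x=[8.7527] v=[-3.2531]
Step 5: x=[8.3706] v=[-3.8210]
Step 6: x=[7.9467] v=[-4.2395]
Step 7: x=[7.4975] v=[-4.4923]
Step 8: x=[7.0406] v=[-4.5695]
Step 9: x=[6.5938] v=[-4.4681]
Step 10: x=[6.1746] v=[-4.1920]
Step 11: x=[5.7994] v=[-3.7521]
Step 12: x=[5.4829] v=[-3.1655]
Step 13: x=[5.2374] v=[-2.4552]
Step 14: x=[5.0725] v=[-1.6489]
Step 15: x=[4.9947] v=[-0.7782]
Step 16: x=[5.0070] v=[0.1230]
First v>=0 after going negative at step 16, time=1.6000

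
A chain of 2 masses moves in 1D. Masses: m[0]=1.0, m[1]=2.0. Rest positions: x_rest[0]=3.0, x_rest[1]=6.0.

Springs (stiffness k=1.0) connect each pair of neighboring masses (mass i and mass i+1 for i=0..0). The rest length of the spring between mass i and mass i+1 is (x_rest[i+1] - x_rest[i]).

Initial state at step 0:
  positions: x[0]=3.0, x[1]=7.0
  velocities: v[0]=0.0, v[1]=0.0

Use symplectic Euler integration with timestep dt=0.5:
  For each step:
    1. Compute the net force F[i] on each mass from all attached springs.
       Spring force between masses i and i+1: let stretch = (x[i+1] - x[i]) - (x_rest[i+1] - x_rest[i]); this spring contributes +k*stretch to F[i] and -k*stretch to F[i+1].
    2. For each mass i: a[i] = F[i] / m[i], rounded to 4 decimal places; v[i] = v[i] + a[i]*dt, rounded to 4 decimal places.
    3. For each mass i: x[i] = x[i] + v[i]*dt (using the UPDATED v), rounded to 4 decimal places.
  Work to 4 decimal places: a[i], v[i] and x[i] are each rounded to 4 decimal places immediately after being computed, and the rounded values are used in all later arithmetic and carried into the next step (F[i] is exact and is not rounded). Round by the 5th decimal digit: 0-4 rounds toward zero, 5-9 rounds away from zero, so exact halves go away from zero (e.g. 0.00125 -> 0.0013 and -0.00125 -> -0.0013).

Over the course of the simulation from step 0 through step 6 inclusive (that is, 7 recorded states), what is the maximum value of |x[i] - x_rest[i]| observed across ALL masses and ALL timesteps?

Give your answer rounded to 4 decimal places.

Step 0: x=[3.0000 7.0000] v=[0.0000 0.0000]
Step 1: x=[3.2500 6.8750] v=[0.5000 -0.2500]
Step 2: x=[3.6563 6.6719] v=[0.8125 -0.4063]
Step 3: x=[4.0665 6.4668] v=[0.8203 -0.4102]
Step 4: x=[4.3268 6.3367] v=[0.5205 -0.2603]
Step 5: x=[4.3396 6.3303] v=[0.0255 -0.0128]
Step 6: x=[4.1000 6.4501] v=[-0.4792 0.2396]
Max displacement = 1.3396

Answer: 1.3396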